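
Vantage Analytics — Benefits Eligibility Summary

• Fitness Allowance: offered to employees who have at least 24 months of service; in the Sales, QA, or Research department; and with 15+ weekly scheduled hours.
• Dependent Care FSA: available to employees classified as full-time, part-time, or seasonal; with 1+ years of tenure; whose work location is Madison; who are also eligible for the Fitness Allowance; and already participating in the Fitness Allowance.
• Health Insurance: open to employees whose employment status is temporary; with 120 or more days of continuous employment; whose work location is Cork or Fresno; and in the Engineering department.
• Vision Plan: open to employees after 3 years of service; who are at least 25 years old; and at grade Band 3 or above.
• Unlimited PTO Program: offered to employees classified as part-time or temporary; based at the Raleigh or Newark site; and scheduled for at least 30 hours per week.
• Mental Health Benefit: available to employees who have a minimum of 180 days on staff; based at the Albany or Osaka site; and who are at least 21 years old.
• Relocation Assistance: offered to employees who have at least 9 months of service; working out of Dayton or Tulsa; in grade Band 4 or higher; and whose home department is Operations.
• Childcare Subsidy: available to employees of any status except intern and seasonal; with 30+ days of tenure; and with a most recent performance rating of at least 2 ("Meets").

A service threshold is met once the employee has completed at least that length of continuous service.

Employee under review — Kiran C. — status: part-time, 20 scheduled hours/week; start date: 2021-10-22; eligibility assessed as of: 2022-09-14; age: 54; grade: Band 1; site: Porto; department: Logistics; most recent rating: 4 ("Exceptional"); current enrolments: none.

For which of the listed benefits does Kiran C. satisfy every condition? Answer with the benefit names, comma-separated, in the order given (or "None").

Service from 2021-10-22 to 2022-09-14: 327 days.
Fitness Allowance — service 327 days < 24 months (≈720 days) ✗ → not eligible.
Dependent Care FSA — status part-time ✓; service 327 days < 1 year (≈365 days) ✗ → not eligible.
Health Insurance — status part-time ✗ (requires temporary) → not eligible.
Vision Plan — service 327 days < 3 years (≈1095 days) ✗ → not eligible.
Unlimited PTO Program — status part-time ✓; site Porto ✗ (not Raleigh or Newark) → not eligible.
Mental Health Benefit — service 327 days ≥ 180 days ✓; site Porto ✗ (not Albany or Osaka) → not eligible.
Relocation Assistance — service 327 days ≥ 9 months (≈270 days) ✓; site Porto ✗ (not Dayton or Tulsa) → not eligible.
Childcare Subsidy — status part-time ✓ (not excluded); service 327 days ≥ 30 days ✓; rating 4 ≥ 2 ✓ → eligible.

Childcare Subsidy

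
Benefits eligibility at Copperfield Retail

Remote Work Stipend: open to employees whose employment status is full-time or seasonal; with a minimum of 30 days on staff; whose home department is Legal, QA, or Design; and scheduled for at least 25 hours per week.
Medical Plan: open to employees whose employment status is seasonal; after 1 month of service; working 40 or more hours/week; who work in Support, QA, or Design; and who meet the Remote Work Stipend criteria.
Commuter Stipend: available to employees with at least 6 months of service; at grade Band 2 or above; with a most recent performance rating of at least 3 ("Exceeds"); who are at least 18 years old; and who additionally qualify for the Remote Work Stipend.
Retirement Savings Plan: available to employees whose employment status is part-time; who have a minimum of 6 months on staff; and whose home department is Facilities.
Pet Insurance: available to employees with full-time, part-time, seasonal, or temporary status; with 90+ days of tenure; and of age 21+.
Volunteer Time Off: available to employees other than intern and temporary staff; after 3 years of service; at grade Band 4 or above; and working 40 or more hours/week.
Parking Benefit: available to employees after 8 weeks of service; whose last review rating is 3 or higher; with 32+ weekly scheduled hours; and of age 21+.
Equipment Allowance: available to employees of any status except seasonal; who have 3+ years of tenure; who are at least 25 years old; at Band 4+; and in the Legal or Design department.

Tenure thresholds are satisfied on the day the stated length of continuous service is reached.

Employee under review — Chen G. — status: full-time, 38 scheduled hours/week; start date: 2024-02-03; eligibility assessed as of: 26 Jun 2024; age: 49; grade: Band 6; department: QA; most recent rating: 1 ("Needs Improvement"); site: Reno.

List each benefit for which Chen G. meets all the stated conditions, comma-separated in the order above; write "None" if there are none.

Service from 2024-02-03 to 26 Jun 2024: 144 days.
Remote Work Stipend — status full-time ✓; service 144 days ≥ 30 days ✓; dept QA ✓; 38 hrs/wk ≥ 25 ✓ → eligible.
Medical Plan — status full-time ✗ (requires seasonal) → not eligible.
Commuter Stipend — service 144 days < 6 months (≈180 days) ✗ → not eligible.
Retirement Savings Plan — status full-time ✗ (requires part-time) → not eligible.
Pet Insurance — status full-time ✓; service 144 days ≥ 90 days ✓; age 49 ≥ 21 ✓ → eligible.
Volunteer Time Off — status full-time ✓ (not excluded); service 144 days < 3 years (≈1095 days) ✗ → not eligible.
Parking Benefit — service 144 days ≥ 8 weeks (≈56 days) ✓; rating 1 < 3 ✗ → not eligible.
Equipment Allowance — status full-time ✓ (not excluded); service 144 days < 3 years (≈1095 days) ✗ → not eligible.

Remote Work Stipend, Pet Insurance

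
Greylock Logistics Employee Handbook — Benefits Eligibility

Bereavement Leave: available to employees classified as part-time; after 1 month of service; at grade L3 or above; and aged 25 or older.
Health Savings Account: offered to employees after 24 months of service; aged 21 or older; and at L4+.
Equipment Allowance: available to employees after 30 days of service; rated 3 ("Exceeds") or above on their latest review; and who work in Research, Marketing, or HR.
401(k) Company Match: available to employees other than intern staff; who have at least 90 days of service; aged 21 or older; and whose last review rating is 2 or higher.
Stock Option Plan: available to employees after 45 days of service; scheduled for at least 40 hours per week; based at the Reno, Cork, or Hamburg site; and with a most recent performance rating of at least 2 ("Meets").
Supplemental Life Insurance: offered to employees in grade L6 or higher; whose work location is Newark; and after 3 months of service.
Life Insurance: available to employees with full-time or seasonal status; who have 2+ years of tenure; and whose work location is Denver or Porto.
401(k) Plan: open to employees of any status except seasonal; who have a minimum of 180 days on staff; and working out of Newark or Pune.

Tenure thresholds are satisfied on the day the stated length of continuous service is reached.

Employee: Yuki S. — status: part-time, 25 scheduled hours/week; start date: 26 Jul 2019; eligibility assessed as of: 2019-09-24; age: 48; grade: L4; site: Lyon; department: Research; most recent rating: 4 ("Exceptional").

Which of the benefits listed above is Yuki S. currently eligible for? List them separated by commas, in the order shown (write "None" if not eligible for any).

Service from 26 Jul 2019 to 2019-09-24: 60 days.
Bereavement Leave — status part-time ✓; service 60 days ≥ 1 month (≈30 days) ✓; grade L4 ≥ L3 ✓; age 48 ≥ 25 ✓ → eligible.
Health Savings Account — service 60 days < 24 months (≈720 days) ✗ → not eligible.
Equipment Allowance — service 60 days ≥ 30 days ✓; rating 4 ≥ 3 ✓; dept Research ✓ → eligible.
401(k) Company Match — status part-time ✓ (not excluded); service 60 days < 90 days ✗ → not eligible.
Stock Option Plan — service 60 days ≥ 45 days ✓; 25 hrs/wk < 40 ✗ → not eligible.
Supplemental Life Insurance — grade L4 < L6 ✗ → not eligible.
Life Insurance — status part-time ✗ (requires full-time or seasonal) → not eligible.
401(k) Plan — status part-time ✓ (not excluded); service 60 days < 180 days ✗ → not eligible.

Bereavement Leave, Equipment Allowance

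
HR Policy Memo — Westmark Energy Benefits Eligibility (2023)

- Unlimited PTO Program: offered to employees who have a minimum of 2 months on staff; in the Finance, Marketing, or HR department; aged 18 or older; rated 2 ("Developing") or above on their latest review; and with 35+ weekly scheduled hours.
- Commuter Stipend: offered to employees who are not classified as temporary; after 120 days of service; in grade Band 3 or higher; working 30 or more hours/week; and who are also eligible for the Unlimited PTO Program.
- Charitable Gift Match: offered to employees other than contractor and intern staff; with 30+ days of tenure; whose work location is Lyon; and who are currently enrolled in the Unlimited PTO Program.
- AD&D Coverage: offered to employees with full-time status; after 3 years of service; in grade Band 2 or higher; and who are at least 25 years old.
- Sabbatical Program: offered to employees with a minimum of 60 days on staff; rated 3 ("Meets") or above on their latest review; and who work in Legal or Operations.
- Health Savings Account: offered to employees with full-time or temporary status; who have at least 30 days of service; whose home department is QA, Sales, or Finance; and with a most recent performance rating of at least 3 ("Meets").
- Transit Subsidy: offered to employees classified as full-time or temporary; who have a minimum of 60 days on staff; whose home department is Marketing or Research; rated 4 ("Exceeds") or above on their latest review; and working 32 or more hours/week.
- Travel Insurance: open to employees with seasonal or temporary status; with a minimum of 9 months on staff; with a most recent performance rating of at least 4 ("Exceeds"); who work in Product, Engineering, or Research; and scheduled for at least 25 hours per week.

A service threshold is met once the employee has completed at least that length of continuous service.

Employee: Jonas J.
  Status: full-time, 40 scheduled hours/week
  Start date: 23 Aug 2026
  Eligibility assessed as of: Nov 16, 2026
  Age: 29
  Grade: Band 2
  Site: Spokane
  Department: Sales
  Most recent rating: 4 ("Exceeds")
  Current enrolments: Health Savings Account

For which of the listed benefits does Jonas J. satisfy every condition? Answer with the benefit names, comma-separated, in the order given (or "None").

Service from 23 Aug 2026 to Nov 16, 2026: 85 days.
Unlimited PTO Program — service 85 days ≥ 2 months (≈60 days) ✓; dept Sales ✗ → not eligible.
Commuter Stipend — status full-time ✓ (not excluded); service 85 days < 120 days ✗ → not eligible.
Charitable Gift Match — status full-time ✓ (not excluded); service 85 days ≥ 30 days ✓; site Spokane ✗ (not Lyon) → not eligible.
AD&D Coverage — status full-time ✓; service 85 days < 3 years (≈1095 days) ✗ → not eligible.
Sabbatical Program — service 85 days ≥ 60 days ✓; rating 4 ≥ 3 ✓; dept Sales ✗ → not eligible.
Health Savings Account — status full-time ✓; service 85 days ≥ 30 days ✓; dept Sales ✓; rating 4 ≥ 3 ✓ → eligible.
Transit Subsidy — status full-time ✓; service 85 days ≥ 60 days ✓; dept Sales ✗ → not eligible.
Travel Insurance — status full-time ✗ (requires seasonal or temporary) → not eligible.

Health Savings Account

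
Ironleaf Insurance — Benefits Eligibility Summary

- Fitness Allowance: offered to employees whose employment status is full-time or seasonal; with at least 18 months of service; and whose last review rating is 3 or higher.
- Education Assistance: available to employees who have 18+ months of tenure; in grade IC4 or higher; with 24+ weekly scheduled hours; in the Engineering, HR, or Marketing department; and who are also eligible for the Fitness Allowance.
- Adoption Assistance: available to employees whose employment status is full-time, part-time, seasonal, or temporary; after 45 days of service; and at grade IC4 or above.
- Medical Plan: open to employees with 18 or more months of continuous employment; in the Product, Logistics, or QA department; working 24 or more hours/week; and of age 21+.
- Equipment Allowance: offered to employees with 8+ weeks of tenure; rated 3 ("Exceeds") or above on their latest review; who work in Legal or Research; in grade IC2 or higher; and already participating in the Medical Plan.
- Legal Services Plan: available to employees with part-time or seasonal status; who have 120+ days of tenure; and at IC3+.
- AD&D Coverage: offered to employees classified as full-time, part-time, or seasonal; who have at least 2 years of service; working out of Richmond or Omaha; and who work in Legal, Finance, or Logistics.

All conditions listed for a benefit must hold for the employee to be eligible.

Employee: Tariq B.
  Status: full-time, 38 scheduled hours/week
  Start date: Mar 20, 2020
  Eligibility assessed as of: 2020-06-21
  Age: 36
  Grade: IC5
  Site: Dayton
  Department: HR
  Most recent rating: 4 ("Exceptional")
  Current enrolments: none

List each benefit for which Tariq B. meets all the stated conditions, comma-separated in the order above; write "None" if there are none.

Service from Mar 20, 2020 to 2020-06-21: 93 days.
Fitness Allowance — status full-time ✓; service 93 days < 18 months (≈540 days) ✗ → not eligible.
Education Assistance — service 93 days < 18 months (≈540 days) ✗ → not eligible.
Adoption Assistance — status full-time ✓; service 93 days ≥ 45 days ✓; grade IC5 ≥ IC4 ✓ → eligible.
Medical Plan — service 93 days < 18 months (≈540 days) ✗ → not eligible.
Equipment Allowance — service 93 days ≥ 8 weeks (≈56 days) ✓; rating 4 ≥ 3 ✓; dept HR ✗ → not eligible.
Legal Services Plan — status full-time ✗ (requires part-time or seasonal) → not eligible.
AD&D Coverage — status full-time ✓; service 93 days < 2 years (≈730 days) ✗ → not eligible.

Adoption Assistance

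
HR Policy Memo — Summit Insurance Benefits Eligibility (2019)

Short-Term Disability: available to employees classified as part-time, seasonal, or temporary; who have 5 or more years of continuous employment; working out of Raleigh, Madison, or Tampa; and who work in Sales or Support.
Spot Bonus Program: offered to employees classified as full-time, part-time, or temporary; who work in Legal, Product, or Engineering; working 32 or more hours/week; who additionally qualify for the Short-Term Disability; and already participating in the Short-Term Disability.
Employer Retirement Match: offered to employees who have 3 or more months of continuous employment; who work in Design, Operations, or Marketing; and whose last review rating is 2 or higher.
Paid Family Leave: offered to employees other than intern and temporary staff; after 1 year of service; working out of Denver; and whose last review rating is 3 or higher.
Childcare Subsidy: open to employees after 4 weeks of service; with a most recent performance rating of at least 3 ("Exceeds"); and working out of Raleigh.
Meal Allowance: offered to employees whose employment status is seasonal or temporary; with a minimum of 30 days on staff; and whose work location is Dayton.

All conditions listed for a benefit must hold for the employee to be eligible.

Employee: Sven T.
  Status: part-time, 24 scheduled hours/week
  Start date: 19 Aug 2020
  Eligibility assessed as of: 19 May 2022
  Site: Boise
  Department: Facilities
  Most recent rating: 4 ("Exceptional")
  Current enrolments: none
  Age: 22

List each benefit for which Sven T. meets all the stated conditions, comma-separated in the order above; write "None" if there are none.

Service from 19 Aug 2020 to 19 May 2022: 638 days.
Short-Term Disability — status part-time ✓; service 638 days < 5 years (≈1825 days) ✗ → not eligible.
Spot Bonus Program — status part-time ✓; dept Facilities ✗ → not eligible.
Employer Retirement Match — service 638 days ≥ 3 months (≈90 days) ✓; dept Facilities ✗ → not eligible.
Paid Family Leave — status part-time ✓ (not excluded); service 638 days ≥ 1 year (≈365 days) ✓; site Boise ✗ (not Denver) → not eligible.
Childcare Subsidy — service 638 days ≥ 4 weeks (≈28 days) ✓; rating 4 ≥ 3 ✓; site Boise ✗ (not Raleigh) → not eligible.
Meal Allowance — status part-time ✗ (requires seasonal or temporary) → not eligible.

None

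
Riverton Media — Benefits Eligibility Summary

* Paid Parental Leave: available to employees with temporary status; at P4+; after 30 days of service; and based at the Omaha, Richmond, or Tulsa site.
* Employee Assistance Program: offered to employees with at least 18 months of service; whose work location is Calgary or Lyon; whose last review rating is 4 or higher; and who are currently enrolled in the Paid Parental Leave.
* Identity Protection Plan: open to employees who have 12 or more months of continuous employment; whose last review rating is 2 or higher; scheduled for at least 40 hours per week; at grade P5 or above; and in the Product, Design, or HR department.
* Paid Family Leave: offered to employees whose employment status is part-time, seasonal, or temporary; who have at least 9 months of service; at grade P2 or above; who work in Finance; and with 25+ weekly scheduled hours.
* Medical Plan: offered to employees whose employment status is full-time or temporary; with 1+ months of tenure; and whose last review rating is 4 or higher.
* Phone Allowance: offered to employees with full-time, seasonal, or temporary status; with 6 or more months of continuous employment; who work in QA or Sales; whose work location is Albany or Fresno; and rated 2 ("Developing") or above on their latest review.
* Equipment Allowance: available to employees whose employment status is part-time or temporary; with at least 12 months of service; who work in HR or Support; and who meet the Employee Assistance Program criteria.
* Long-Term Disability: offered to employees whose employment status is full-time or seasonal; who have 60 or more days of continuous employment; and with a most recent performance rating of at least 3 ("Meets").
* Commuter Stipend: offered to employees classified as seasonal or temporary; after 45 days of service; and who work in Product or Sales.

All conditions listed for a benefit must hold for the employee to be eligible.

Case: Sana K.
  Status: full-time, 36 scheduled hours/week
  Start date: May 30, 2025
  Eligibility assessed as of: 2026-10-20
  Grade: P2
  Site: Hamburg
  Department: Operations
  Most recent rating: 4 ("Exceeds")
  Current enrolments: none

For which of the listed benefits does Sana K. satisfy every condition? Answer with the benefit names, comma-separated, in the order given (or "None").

Service from May 30, 2025 to 2026-10-20: 508 days.
Paid Parental Leave — status full-time ✗ (requires temporary) → not eligible.
Employee Assistance Program — service 508 days < 18 months (≈540 days) ✗ → not eligible.
Identity Protection Plan — service 508 days ≥ 12 months (≈360 days) ✓; rating 4 ≥ 2 ✓; 36 hrs/wk < 40 ✗ → not eligible.
Paid Family Leave — status full-time ✗ (requires part-time, seasonal, or temporary) → not eligible.
Medical Plan — status full-time ✓; service 508 days ≥ 1 month (≈30 days) ✓; rating 4 ≥ 4 ✓ → eligible.
Phone Allowance — status full-time ✓; service 508 days ≥ 6 months (≈180 days) ✓; dept Operations ✗ → not eligible.
Equipment Allowance — status full-time ✗ (requires part-time or temporary) → not eligible.
Long-Term Disability — status full-time ✓; service 508 days ≥ 60 days ✓; rating 4 ≥ 3 ✓ → eligible.
Commuter Stipend — status full-time ✗ (requires seasonal or temporary) → not eligible.

Medical Plan, Long-Term Disability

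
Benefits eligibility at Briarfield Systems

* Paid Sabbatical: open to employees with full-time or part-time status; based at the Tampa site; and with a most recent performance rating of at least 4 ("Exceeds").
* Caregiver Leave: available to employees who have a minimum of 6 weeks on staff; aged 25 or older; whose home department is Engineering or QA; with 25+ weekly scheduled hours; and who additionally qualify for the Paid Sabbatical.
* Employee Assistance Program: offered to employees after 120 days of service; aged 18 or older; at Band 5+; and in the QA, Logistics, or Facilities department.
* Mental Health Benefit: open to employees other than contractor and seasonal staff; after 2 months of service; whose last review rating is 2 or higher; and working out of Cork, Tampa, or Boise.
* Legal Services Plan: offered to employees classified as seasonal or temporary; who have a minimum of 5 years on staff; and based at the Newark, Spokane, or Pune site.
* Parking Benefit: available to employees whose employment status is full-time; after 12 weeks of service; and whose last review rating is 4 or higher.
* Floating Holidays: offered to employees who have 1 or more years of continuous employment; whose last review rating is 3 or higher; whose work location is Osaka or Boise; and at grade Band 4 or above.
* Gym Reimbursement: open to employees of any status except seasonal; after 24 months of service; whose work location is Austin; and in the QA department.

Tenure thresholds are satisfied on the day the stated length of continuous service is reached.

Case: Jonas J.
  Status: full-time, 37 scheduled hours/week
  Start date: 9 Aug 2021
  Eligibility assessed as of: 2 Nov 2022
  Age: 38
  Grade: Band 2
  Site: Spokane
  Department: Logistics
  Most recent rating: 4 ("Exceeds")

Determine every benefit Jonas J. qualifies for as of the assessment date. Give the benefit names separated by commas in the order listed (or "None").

Parking Benefit

Service from 9 Aug 2021 to 2 Nov 2022: 450 days.
Paid Sabbatical — status full-time ✓; site Spokane ✗ (not Tampa) → not eligible.
Caregiver Leave — service 450 days ≥ 6 weeks (≈42 days) ✓; age 38 ≥ 25 ✓; dept Logistics ✗ → not eligible.
Employee Assistance Program — service 450 days ≥ 120 days ✓; age 38 ≥ 18 ✓; grade Band 2 < Band 5 ✗ → not eligible.
Mental Health Benefit — status full-time ✓ (not excluded); service 450 days ≥ 2 months (≈60 days) ✓; rating 4 ≥ 2 ✓; site Spokane ✗ (not Cork, Tampa, or Boise) → not eligible.
Legal Services Plan — status full-time ✗ (requires seasonal or temporary) → not eligible.
Parking Benefit — status full-time ✓; service 450 days ≥ 12 weeks (≈84 days) ✓; rating 4 ≥ 4 ✓ → eligible.
Floating Holidays — service 450 days ≥ 1 year (≈365 days) ✓; rating 4 ≥ 3 ✓; site Spokane ✗ (not Osaka or Boise) → not eligible.
Gym Reimbursement — status full-time ✓ (not excluded); service 450 days < 24 months (≈720 days) ✗ → not eligible.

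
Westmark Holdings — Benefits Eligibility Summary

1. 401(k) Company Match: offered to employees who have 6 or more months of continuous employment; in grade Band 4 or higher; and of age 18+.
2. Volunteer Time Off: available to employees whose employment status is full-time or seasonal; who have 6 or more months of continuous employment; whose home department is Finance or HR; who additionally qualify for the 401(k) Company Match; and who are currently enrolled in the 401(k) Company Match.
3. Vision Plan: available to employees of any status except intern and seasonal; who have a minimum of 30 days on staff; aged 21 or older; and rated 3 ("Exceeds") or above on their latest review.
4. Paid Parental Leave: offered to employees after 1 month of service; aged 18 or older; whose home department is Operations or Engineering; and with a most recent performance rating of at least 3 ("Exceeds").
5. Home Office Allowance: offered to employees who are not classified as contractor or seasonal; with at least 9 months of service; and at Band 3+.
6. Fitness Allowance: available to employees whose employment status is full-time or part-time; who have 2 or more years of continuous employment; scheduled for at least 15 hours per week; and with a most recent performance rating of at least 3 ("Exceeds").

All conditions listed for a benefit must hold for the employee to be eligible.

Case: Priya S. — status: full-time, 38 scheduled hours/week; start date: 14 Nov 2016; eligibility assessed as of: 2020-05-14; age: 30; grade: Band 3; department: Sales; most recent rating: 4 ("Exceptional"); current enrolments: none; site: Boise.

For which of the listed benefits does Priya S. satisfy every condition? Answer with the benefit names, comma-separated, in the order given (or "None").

Service from 14 Nov 2016 to 2020-05-14: 1277 days.
401(k) Company Match — service 1277 days ≥ 6 months (≈180 days) ✓; grade Band 3 < Band 4 ✗ → not eligible.
Volunteer Time Off — status full-time ✓; service 1277 days ≥ 6 months (≈180 days) ✓; dept Sales ✗ → not eligible.
Vision Plan — status full-time ✓ (not excluded); service 1277 days ≥ 30 days ✓; age 30 ≥ 21 ✓; rating 4 ≥ 3 ✓ → eligible.
Paid Parental Leave — service 1277 days ≥ 1 month (≈30 days) ✓; age 30 ≥ 18 ✓; dept Sales ✗ → not eligible.
Home Office Allowance — status full-time ✓ (not excluded); service 1277 days ≥ 9 months (≈270 days) ✓; grade Band 3 ≥ Band 3 ✓ → eligible.
Fitness Allowance — status full-time ✓; service 1277 days ≥ 2 years (≈730 days) ✓; 38 hrs/wk ≥ 15 ✓; rating 4 ≥ 3 ✓ → eligible.

Vision Plan, Home Office Allowance, Fitness Allowance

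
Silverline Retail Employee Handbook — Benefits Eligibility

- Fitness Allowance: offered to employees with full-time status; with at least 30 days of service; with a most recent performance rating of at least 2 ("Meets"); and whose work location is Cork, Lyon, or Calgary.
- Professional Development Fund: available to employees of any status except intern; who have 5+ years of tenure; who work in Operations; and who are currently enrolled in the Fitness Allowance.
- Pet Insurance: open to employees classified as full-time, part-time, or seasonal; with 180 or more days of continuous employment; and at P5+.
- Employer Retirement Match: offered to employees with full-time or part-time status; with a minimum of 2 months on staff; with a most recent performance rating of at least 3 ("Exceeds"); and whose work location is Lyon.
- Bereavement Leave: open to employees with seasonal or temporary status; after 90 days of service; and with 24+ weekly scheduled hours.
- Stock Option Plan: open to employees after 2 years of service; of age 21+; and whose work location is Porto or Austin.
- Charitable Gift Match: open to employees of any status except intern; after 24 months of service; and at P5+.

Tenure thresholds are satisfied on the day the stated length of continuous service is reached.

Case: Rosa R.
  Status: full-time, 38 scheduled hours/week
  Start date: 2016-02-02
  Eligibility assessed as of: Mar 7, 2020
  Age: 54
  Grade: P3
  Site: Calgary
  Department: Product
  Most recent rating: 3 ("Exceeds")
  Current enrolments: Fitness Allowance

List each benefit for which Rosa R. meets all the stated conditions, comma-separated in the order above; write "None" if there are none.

Fitness Allowance

Service from 2016-02-02 to Mar 7, 2020: 1495 days.
Fitness Allowance — status full-time ✓; service 1495 days ≥ 30 days ✓; rating 3 ≥ 2 ✓; site Calgary ✓ → eligible.
Professional Development Fund — status full-time ✓ (not excluded); service 1495 days < 5 years (≈1825 days) ✗ → not eligible.
Pet Insurance — status full-time ✓; service 1495 days ≥ 180 days ✓; grade P3 < P5 ✗ → not eligible.
Employer Retirement Match — status full-time ✓; service 1495 days ≥ 2 months (≈60 days) ✓; rating 3 ≥ 3 ✓; site Calgary ✗ (not Lyon) → not eligible.
Bereavement Leave — status full-time ✗ (requires seasonal or temporary) → not eligible.
Stock Option Plan — service 1495 days ≥ 2 years (≈730 days) ✓; age 54 ≥ 21 ✓; site Calgary ✗ (not Porto or Austin) → not eligible.
Charitable Gift Match — status full-time ✓ (not excluded); service 1495 days ≥ 24 months (≈720 days) ✓; grade P3 < P5 ✗ → not eligible.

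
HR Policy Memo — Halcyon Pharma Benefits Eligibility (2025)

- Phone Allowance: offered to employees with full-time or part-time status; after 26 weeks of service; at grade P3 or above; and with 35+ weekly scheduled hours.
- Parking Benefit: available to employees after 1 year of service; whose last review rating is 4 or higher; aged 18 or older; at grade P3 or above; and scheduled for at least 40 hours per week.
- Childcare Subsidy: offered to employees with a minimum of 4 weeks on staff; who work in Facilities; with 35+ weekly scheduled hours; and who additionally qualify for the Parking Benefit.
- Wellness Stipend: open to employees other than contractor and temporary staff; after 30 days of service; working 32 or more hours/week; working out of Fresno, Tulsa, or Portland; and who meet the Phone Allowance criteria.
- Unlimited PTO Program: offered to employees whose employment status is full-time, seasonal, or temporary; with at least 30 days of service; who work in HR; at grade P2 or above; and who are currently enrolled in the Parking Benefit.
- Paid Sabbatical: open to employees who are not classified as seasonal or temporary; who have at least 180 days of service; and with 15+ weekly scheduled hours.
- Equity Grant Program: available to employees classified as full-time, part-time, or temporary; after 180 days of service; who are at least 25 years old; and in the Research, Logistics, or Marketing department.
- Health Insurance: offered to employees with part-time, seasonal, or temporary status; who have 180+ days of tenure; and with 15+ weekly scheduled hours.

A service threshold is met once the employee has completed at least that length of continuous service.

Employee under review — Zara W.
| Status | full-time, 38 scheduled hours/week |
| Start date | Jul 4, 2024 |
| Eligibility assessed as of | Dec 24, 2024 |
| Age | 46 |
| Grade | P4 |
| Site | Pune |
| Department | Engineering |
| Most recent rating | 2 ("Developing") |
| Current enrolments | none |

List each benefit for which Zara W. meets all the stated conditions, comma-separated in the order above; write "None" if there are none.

None

Service from Jul 4, 2024 to Dec 24, 2024: 173 days.
Phone Allowance — status full-time ✓; service 173 days < 26 weeks (≈182 days) ✗ → not eligible.
Parking Benefit — service 173 days < 1 year (≈365 days) ✗ → not eligible.
Childcare Subsidy — service 173 days ≥ 4 weeks (≈28 days) ✓; dept Engineering ✗ → not eligible.
Wellness Stipend — status full-time ✓ (not excluded); service 173 days ≥ 30 days ✓; 38 hrs/wk ≥ 32 ✓; site Pune ✗ (not Fresno, Tulsa, or Portland) → not eligible.
Unlimited PTO Program — status full-time ✓; service 173 days ≥ 30 days ✓; dept Engineering ✗ → not eligible.
Paid Sabbatical — status full-time ✓ (not excluded); service 173 days < 180 days ✗ → not eligible.
Equity Grant Program — status full-time ✓; service 173 days < 180 days ✗ → not eligible.
Health Insurance — status full-time ✗ (requires part-time, seasonal, or temporary) → not eligible.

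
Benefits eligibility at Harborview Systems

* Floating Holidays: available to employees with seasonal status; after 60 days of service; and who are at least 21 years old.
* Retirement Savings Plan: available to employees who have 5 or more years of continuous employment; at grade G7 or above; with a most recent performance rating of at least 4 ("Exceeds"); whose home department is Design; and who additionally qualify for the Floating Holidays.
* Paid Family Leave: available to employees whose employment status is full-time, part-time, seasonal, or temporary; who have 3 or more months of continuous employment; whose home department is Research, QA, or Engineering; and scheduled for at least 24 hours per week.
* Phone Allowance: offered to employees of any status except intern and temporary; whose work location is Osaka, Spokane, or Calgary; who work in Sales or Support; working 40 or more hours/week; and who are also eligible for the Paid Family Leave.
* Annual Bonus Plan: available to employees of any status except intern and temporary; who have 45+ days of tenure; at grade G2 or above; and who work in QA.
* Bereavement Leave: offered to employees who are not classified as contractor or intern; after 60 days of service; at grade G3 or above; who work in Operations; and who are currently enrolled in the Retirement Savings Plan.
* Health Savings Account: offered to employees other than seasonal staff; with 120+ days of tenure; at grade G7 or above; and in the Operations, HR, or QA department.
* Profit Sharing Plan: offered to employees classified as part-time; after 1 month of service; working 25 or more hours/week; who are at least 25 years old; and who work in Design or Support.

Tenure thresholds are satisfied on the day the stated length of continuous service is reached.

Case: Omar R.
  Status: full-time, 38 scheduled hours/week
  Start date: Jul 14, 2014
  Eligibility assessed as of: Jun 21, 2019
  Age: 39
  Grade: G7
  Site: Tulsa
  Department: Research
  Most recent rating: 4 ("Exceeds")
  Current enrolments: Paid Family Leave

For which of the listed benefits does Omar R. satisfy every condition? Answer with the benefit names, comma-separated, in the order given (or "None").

Service from Jul 14, 2014 to Jun 21, 2019: 1803 days.
Floating Holidays — status full-time ✗ (requires seasonal) → not eligible.
Retirement Savings Plan — service 1803 days < 5 years (≈1825 days) ✗ → not eligible.
Paid Family Leave — status full-time ✓; service 1803 days ≥ 3 months (≈90 days) ✓; dept Research ✓; 38 hrs/wk ≥ 24 ✓ → eligible.
Phone Allowance — status full-time ✓ (not excluded); site Tulsa ✗ (not Osaka, Spokane, or Calgary) → not eligible.
Annual Bonus Plan — status full-time ✓ (not excluded); service 1803 days ≥ 45 days ✓; grade G7 ≥ G2 ✓; dept Research ✗ → not eligible.
Bereavement Leave — status full-time ✓ (not excluded); service 1803 days ≥ 60 days ✓; grade G7 ≥ G3 ✓; dept Research ✗ → not eligible.
Health Savings Account — status full-time ✓ (not excluded); service 1803 days ≥ 120 days ✓; grade G7 ≥ G7 ✓; dept Research ✗ → not eligible.
Profit Sharing Plan — status full-time ✗ (requires part-time) → not eligible.

Paid Family Leave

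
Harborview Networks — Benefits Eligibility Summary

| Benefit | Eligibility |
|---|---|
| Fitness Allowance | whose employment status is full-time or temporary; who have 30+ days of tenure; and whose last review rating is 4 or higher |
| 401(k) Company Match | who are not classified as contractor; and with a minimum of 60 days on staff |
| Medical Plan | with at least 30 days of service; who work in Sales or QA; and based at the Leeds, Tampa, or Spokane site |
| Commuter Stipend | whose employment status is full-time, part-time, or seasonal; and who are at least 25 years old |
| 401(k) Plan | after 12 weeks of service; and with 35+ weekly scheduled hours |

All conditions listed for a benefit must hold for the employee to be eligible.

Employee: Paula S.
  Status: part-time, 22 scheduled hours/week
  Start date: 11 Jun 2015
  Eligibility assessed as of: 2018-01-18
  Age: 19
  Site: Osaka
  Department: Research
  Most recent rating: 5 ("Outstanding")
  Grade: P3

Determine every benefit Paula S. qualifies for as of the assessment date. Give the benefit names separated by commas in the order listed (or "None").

401(k) Company Match

Service from 11 Jun 2015 to 2018-01-18: 952 days.
Fitness Allowance — status part-time ✗ (requires full-time or temporary) → not eligible.
401(k) Company Match — status part-time ✓ (not excluded); service 952 days ≥ 60 days ✓ → eligible.
Medical Plan — service 952 days ≥ 30 days ✓; dept Research ✗ → not eligible.
Commuter Stipend — status part-time ✓; age 19 < 25 ✗ → not eligible.
401(k) Plan — service 952 days ≥ 12 weeks (≈84 days) ✓; 22 hrs/wk < 35 ✗ → not eligible.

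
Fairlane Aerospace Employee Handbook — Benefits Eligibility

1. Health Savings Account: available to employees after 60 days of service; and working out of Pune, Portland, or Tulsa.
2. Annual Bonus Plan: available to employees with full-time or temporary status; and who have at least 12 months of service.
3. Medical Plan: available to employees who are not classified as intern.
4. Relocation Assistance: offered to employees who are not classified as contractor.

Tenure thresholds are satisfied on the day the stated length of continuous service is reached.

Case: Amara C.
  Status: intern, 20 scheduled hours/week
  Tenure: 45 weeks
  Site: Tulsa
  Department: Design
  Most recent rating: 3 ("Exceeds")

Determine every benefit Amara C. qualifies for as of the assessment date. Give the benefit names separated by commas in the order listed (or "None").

Health Savings Account — service 45 weeks ≥ 60 days ✓; site Tulsa ✓ → eligible.
Annual Bonus Plan — status intern ✗ (requires full-time or temporary) → not eligible.
Medical Plan — status intern ✗ (excluded) → not eligible.
Relocation Assistance — status intern ✓ (not excluded) → eligible.

Health Savings Account, Relocation Assistance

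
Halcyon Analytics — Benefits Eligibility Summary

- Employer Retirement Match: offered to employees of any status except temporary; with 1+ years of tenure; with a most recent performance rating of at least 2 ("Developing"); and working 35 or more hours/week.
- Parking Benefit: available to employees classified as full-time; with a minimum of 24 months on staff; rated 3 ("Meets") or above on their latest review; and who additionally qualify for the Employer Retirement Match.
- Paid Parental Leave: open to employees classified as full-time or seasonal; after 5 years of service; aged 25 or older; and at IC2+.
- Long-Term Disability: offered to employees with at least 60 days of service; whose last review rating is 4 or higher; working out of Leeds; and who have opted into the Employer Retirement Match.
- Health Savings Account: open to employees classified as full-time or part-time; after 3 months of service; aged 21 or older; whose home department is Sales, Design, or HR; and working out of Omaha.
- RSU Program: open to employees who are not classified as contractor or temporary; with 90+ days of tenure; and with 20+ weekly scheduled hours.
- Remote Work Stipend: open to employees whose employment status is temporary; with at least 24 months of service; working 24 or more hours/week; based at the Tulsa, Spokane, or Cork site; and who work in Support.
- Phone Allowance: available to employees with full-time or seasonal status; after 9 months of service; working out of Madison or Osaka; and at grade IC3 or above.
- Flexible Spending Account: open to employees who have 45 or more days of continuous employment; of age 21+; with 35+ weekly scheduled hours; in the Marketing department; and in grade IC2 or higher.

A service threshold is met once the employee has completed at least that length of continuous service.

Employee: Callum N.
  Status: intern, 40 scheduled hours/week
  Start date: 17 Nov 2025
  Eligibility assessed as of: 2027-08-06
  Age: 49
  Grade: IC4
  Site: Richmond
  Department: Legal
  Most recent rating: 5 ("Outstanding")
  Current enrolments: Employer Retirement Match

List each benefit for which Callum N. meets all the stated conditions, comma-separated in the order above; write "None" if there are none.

Employer Retirement Match, RSU Program

Service from 17 Nov 2025 to 2027-08-06: 627 days.
Employer Retirement Match — status intern ✓ (not excluded); service 627 days ≥ 1 year (≈365 days) ✓; rating 5 ≥ 2 ✓; 40 hrs/wk ≥ 35 ✓ → eligible.
Parking Benefit — status intern ✗ (requires full-time) → not eligible.
Paid Parental Leave — status intern ✗ (requires full-time or seasonal) → not eligible.
Long-Term Disability — service 627 days ≥ 60 days ✓; rating 5 ≥ 4 ✓; site Richmond ✗ (not Leeds) → not eligible.
Health Savings Account — status intern ✗ (requires full-time or part-time) → not eligible.
RSU Program — status intern ✓ (not excluded); service 627 days ≥ 90 days ✓; 40 hrs/wk ≥ 20 ✓ → eligible.
Remote Work Stipend — status intern ✗ (requires temporary) → not eligible.
Phone Allowance — status intern ✗ (requires full-time or seasonal) → not eligible.
Flexible Spending Account — service 627 days ≥ 45 days ✓; age 49 ≥ 21 ✓; 40 hrs/wk ≥ 35 ✓; dept Legal ✗ → not eligible.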